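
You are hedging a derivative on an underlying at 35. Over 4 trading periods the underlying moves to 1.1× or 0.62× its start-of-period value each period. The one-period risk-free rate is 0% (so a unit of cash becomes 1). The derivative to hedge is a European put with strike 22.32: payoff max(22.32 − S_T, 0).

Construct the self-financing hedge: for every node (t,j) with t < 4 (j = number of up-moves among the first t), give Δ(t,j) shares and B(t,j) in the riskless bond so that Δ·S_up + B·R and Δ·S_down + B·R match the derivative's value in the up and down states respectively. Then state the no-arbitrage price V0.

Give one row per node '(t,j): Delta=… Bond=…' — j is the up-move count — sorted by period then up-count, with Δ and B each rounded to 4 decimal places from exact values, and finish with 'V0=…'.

(0,0): Delta=-0.1866 Bond=7.9251
(1,0): Delta=-0.6051 Bond=17.0073
(1,1): Delta=-0.1245 Bond=5.5351
(2,0): Delta=-1.0000 Bond=22.3200
(2,1): Delta=-0.5465 Bond=15.6092
(2,2): Delta=-0.0619 Bond=2.8840
(3,0): Delta=-1.0000 Bond=22.3200
(3,1): Delta=-1.0000 Bond=22.3200
(3,2): Delta=-0.4793 Bond=13.8432
(3,3): Delta=0.0000 Bond=0.0000
V0=1.3946

Since d<R<u, set p* = (R−d)/(u−d) = 0.7917; price each node as the discounted p*-expectation of its children.
Terminal payoffs: V(4,0)=17.1483, V(4,1)=13.1444, V(4,2)=6.0407, V(4,3)=0.0000, V(4,4)=0.0000
Node (3,0) S=8.3415: V=(p*·13.1444+(1−p*)·17.1483)/1=13.9785; Δ=(13.1444−17.1483)/(9.1756−5.1717)=-1.0000; B=V−Δ·S=22.3200
Node (3,1) S=14.7994: V=(p*·6.0407+(1−p*)·13.1444)/1=7.5206; Δ=(6.0407−13.1444)/(16.2793−9.1756)=-1.0000; B=V−Δ·S=22.3200
Node (3,2) S=26.2570: V=(p*·0.0000+(1−p*)·6.0407)/1=1.2585; Δ=(0.0000−6.0407)/(28.8827−16.2793)=-0.4793; B=V−Δ·S=13.8432
Node (3,3) S=46.5850: V=(p*·0.0000+(1−p*)·0.0000)/1=0.0000; Δ=(0.0000−0.0000)/(51.2435−28.8827)=0.0000; B=V−Δ·S=0.0000
Node (2,0) S=13.4540: V=(p*·7.5206+(1−p*)·13.9785)/1=8.8660; Δ=(7.5206−13.9785)/(14.7994−8.3415)=-1.0000; B=V−Δ·S=22.3200
Node (2,1) S=23.8700: V=(p*·1.2585+(1−p*)·7.5206)/1=2.5631; Δ=(1.2585−7.5206)/(26.2570−14.7994)=-0.5465; B=V−Δ·S=15.6092
Node (2,2) S=42.3500: V=(p*·0.0000+(1−p*)·1.2585)/1=0.2622; Δ=(0.0000−1.2585)/(46.5850−26.2570)=-0.0619; B=V−Δ·S=2.8840
Node (1,0) S=21.7000: V=(p*·2.5631+(1−p*)·8.8660)/1=3.8762; Δ=(2.5631−8.8660)/(23.8700−13.4540)=-0.6051; B=V−Δ·S=17.0073
Node (1,1) S=38.5000: V=(p*·0.2622+(1−p*)·2.5631)/1=0.7415; Δ=(0.2622−2.5631)/(42.3500−23.8700)=-0.1245; B=V−Δ·S=5.5351
Node (0,0) S=35.0000: V=(p*·0.7415+(1−p*)·3.8762)/1=1.3946; Δ=(0.7415−3.8762)/(38.5000−21.7000)=-0.1866; B=V−Δ·S=7.9251
Root portfolio cost Δ·35+B reproduces V0=1.3946.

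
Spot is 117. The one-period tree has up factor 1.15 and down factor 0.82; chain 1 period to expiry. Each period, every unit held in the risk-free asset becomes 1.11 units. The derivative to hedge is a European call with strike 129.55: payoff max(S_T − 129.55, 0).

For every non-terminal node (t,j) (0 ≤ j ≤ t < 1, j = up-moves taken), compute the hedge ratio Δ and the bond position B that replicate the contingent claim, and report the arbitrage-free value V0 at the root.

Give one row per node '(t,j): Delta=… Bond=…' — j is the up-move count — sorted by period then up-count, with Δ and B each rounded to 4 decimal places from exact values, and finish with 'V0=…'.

(0,0): Delta=0.1295 Bond=-11.1930
V0=3.9585

Since d<R<u, set p* = (R−d)/(u−d) = 0.8788; price each node as the discounted p*-expectation of its children.
At expiry t=1: V(1,0)=0.0000, V(1,1)=5.0000
(0,0): S=117.0000. Δ = (V_up−V_dn)/(S_up−S_dn) = (5.0000−0.0000)/(134.5500−95.9400) = 0.1295. V = [p*·5.0000 + (1−p*)·0.0000]/1.11 = 3.9585. B = V − Δ·S = -11.1930.
Self-financing check: at every node Δ·S+B equals the discounted successor values.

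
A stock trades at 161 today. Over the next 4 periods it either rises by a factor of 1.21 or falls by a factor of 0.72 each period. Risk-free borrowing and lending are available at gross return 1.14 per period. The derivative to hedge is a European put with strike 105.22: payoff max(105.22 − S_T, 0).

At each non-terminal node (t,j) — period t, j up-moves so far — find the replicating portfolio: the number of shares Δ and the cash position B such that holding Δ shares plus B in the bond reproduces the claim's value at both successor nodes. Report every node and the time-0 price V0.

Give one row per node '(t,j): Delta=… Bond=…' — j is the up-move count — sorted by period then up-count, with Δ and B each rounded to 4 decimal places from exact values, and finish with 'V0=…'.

The replicating-portfolio and risk-neutral prices coincide; use p* = (1.14−0.72)/(1.21−0.72) = 0.8571 for the latter.
Terminal values V(4,·): V(4,0)=61.9531, V(4,1)=32.5076, V(4,2)=0.0000, V(4,3)=0.0000, V(4,4)=0.0000
  t=3,j=0: stock 60.0929 → up 72.7124 (V=32.5076), down 43.2669 (V=61.9531). Price 32.2053; hedge Δ=-1.0000, bond B=92.2982.
  t=3,j=1: stock 100.9895 → up 122.1973 (V=0.0000), down 72.7124 (V=32.5076). Price 4.0736; hedge Δ=-0.6569, bond B=70.4156.
  t=3,j=2: stock 169.7185 → up 205.3594 (V=0.0000), down 122.1973 (V=0.0000). Price 0.0000; hedge Δ=0.0000, bond B=0.0000.
  t=3,j=3: stock 285.2213 → up 345.1178 (V=0.0000), down 205.3594 (V=0.0000). Price 0.0000; hedge Δ=0.0000, bond B=0.0000.
  t=2,j=0: stock 83.4624 → up 100.9895 (V=4.0736), down 60.0929 (V=32.2053). Price 7.0986; hedge Δ=-0.6879, bond B=64.5102.
  t=2,j=1: stock 140.2632 → up 169.7185 (V=0.0000), down 100.9895 (V=4.0736). Price 0.5105; hedge Δ=-0.0593, bond B=8.8240.
  t=2,j=2: stock 235.7201 → up 285.2213 (V=0.0000), down 169.7185 (V=0.0000). Price 0.0000; hedge Δ=0.0000, bond B=0.0000.
  t=1,j=0: stock 115.9200 → up 140.2632 (V=0.5105), down 83.4624 (V=7.0986). Price 1.2734; hedge Δ=-0.1160, bond B=14.7186.
  t=1,j=1: stock 194.8100 → up 235.7201 (V=0.0000), down 140.2632 (V=0.5105). Price 0.0640; hedge Δ=-0.0053, bond B=1.1058.
  t=0,j=0: stock 161.0000 → up 194.8100 (V=0.0640), down 115.9200 (V=1.2734). Price 0.2077; hedge Δ=-0.0153, bond B=2.6758.
The time-0 hedge costs 0.2077, which is the no-arbitrage price.

(0,0): Delta=-0.0153 Bond=2.6758
(1,0): Delta=-0.1160 Bond=14.7186
(1,1): Delta=-0.0053 Bond=1.1058
(2,0): Delta=-0.6879 Bond=64.5102
(2,1): Delta=-0.0593 Bond=8.8240
(2,2): Delta=0.0000 Bond=0.0000
(3,0): Delta=-1.0000 Bond=92.2982
(3,1): Delta=-0.6569 Bond=70.4156
(3,2): Delta=0.0000 Bond=0.0000
(3,3): Delta=0.0000 Bond=0.0000
V0=0.2077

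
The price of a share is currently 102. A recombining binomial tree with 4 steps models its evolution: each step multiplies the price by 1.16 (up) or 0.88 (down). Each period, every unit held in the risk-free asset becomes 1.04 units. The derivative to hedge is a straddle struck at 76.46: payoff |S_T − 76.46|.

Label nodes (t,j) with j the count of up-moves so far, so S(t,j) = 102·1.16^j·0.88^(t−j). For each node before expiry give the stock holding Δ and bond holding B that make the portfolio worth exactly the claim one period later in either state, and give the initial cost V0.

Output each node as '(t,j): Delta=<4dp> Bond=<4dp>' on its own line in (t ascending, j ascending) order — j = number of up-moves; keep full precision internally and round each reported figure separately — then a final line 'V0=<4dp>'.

Risk-neutral probability p* = (R−d)/(u−d) = (1.04−0.88)/(1.16−0.88) = 0.5714.
At expiry t=4: V(4,0)=15.2911, V(4,1)=4.1718, V(4,2)=29.8273, V(4,3)=63.6460, V(4,4)=108.2252
(3,0): S=69.5101. Δ = (V_up−V_dn)/(S_up−S_dn) = (4.1718−15.2911)/(80.6318−61.1689) = -0.5713. V = [p*·4.1718 + (1−p*)·15.2911]/1.04 = 8.5934. B = V − Δ·S = 48.3053.
(3,1): S=91.6270. Δ = (V_up−V_dn)/(S_up−S_dn) = (29.8273−4.1718)/(106.2873−80.6318) = 1.0000. V = [p*·29.8273 + (1−p*)·4.1718]/1.04 = 18.1078. B = V − Δ·S = -73.5192.
(3,2): S=120.7811. Δ = (V_up−V_dn)/(S_up−S_dn) = (63.6460−29.8273)/(140.1060−106.2873) = 1.0000. V = [p*·63.6460 + (1−p*)·29.8273]/1.04 = 47.2618. B = V − Δ·S = -73.5192.
(3,3): S=159.2114. Δ = (V_up−V_dn)/(S_up−S_dn) = (108.2252−63.6460)/(184.6852−140.1060) = 1.0000. V = [p*·108.2252 + (1−p*)·63.6460]/1.04 = 85.6922. B = V − Δ·S = -73.5192.
(2,0): S=78.9888. Δ = (V_up−V_dn)/(S_up−S_dn) = (18.1078−8.5934)/(91.6270−69.5101) = 0.4302. V = [p*·18.1078 + (1−p*)·8.5934]/1.04 = 13.4906. B = V − Δ·S = -20.4892.
(2,1): S=104.1216. Δ = (V_up−V_dn)/(S_up−S_dn) = (47.2618−18.1078)/(120.7811−91.6270) = 1.0000. V = [p*·47.2618 + (1−p*)·18.1078]/1.04 = 33.4300. B = V − Δ·S = -70.6916.
(2,2): S=137.2512. Δ = (V_up−V_dn)/(S_up−S_dn) = (85.6922−47.2618)/(159.2114−120.7811) = 1.0000. V = [p*·85.6922 + (1−p*)·47.2618]/1.04 = 66.5596. B = V − Δ·S = -70.6916.
(1,0): S=89.7600. Δ = (V_up−V_dn)/(S_up−S_dn) = (33.4300−13.4906)/(104.1216−78.9888) = 0.7934. V = [p*·33.4300 + (1−p*)·13.4906]/1.04 = 23.9275. B = V − Δ·S = -47.2849.
(1,1): S=118.3200. Δ = (V_up−V_dn)/(S_up−S_dn) = (66.5596−33.4300)/(137.2512−104.1216) = 1.0000. V = [p*·66.5596 + (1−p*)·33.4300]/1.04 = 50.3473. B = V − Δ·S = -67.9727.
(0,0): S=102.0000. Δ = (V_up−V_dn)/(S_up−S_dn) = (50.3473−23.9275)/(118.3200−89.7600) = 0.9251. V = [p*·50.3473 + (1−p*)·23.9275]/1.04 = 37.5236. B = V − Δ·S = -56.8331.
Check: Δ(0,0)·S0 + B(0,0) = 37.5236 = V0.

(0,0): Delta=0.9251 Bond=-56.8331
(1,0): Delta=0.7934 Bond=-47.2849
(1,1): Delta=1.0000 Bond=-67.9727
(2,0): Delta=0.4302 Bond=-20.4892
(2,1): Delta=1.0000 Bond=-70.6916
(2,2): Delta=1.0000 Bond=-70.6916
(3,0): Delta=-0.5713 Bond=48.3053
(3,1): Delta=1.0000 Bond=-73.5192
(3,2): Delta=1.0000 Bond=-73.5192
(3,3): Delta=1.0000 Bond=-73.5192
V0=37.5236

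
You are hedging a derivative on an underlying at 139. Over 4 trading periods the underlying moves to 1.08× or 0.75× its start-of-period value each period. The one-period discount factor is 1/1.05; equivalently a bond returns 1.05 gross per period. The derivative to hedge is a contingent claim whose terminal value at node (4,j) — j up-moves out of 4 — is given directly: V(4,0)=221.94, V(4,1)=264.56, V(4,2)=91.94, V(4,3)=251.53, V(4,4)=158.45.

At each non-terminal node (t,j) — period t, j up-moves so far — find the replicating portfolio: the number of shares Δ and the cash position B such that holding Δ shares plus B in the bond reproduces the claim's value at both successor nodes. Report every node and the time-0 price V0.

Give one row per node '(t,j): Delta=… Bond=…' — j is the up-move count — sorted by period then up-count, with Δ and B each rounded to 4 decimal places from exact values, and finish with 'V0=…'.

Under the risk-neutral measure, an up-move has probability p* = (R−d)/(u−d) = 0.9091 and values discount at R = 1.05.
Payoff layer (t=4): V(4,0)=221.9400, V(4,1)=264.5600, V(4,2)=91.9400, V(4,3)=251.5300, V(4,4)=158.4500
Node (3,0) S=58.6406: V=(p*·264.5600+(1−p*)·221.9400)/1.05=248.2719; Δ=(264.5600−221.9400)/(63.3319−43.9805)=2.2024; B=V−Δ·S=119.1203
Node (3,1) S=84.4425: V=(p*·91.9400+(1−p*)·264.5600)/1.05=102.5074; Δ=(91.9400−264.5600)/(91.1979−63.3319)=-6.1946; B=V−Δ·S=625.5983
Node (3,2) S=121.5972: V=(p*·251.5300+(1−p*)·91.9400)/1.05=225.7351; Δ=(251.5300−91.9400)/(131.3250−91.1979)=3.9771; B=V−Δ·S=-257.8710
Node (3,3) S=175.1000: V=(p*·158.4500+(1−p*)·251.5300)/1.05=158.9636; Δ=(158.4500−251.5300)/(189.1080−131.3250)=-1.6109; B=V−Δ·S=441.0242
Node (2,0) S=78.1875: V=(p*·102.5074+(1−p*)·248.2719)/1.05=110.2464; Δ=(102.5074−248.2719)/(84.4425−58.6406)=-5.6494; B=V−Δ·S=551.9570
Node (2,1) S=112.5900: V=(p*·225.7351+(1−p*)·102.5074)/1.05=204.3167; Δ=(225.7351−102.5074)/(121.5972−84.4425)=3.3166; B=V−Δ·S=-169.1006
Node (2,2) S=162.1296: V=(p*·158.9636+(1−p*)·225.7351)/1.05=157.1750; Δ=(158.9636−225.7351)/(175.1000−121.5972)=-1.2480; B=V−Δ·S=359.5127
Node (1,0) S=104.2500: V=(p*·204.3167+(1−p*)·110.2464)/1.05=186.4427; Δ=(204.3167−110.2464)/(112.5900−78.1875)=2.7344; B=V−Δ·S=-98.6189
Node (1,1) S=150.1200: V=(p*·157.1750+(1−p*)·204.3167)/1.05=153.7720; Δ=(157.1750−204.3167)/(162.1296−112.5900)=-0.9516; B=V−Δ·S=296.6256
Node (0,0) S=139.0000: V=(p*·153.7720+(1−p*)·186.4427)/1.05=149.2782; Δ=(153.7720−186.4427)/(150.1200−104.2500)=-0.7122; B=V−Δ·S=248.2803
Each (Δ,B) replicates both successor values, so the strategy is self-financing and V0 is arbitrage-free.

(0,0): Delta=-0.7122 Bond=248.2803
(1,0): Delta=2.7344 Bond=-98.6189
(1,1): Delta=-0.9516 Bond=296.6256
(2,0): Delta=-5.6494 Bond=551.9570
(2,1): Delta=3.3166 Bond=-169.1006
(2,2): Delta=-1.2480 Bond=359.5127
(3,0): Delta=2.2024 Bond=119.1203
(3,1): Delta=-6.1946 Bond=625.5983
(3,2): Delta=3.9771 Bond=-257.8710
(3,3): Delta=-1.6109 Bond=441.0242
V0=149.2782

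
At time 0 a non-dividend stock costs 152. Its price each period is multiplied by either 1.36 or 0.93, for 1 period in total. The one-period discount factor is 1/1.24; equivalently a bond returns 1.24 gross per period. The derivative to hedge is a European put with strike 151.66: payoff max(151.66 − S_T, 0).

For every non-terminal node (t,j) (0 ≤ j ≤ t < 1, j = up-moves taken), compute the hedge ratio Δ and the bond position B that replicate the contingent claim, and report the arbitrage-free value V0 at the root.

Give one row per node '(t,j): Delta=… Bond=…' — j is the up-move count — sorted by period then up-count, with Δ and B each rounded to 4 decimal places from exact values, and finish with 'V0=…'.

Since d<R<u, set p* = (R−d)/(u−d) = 0.7209; price each node as the discounted p*-expectation of its children.
At expiry t=1: V(1,0)=10.3000, V(1,1)=0.0000
  t=0,j=0: stock 152.0000 → up 206.7200 (V=0.0000), down 141.3600 (V=10.3000). Price 2.3181; hedge Δ=-0.1576, bond B=26.2716.
Root portfolio cost Δ·152+B reproduces V0=2.3181.

(0,0): Delta=-0.1576 Bond=26.2716
V0=2.3181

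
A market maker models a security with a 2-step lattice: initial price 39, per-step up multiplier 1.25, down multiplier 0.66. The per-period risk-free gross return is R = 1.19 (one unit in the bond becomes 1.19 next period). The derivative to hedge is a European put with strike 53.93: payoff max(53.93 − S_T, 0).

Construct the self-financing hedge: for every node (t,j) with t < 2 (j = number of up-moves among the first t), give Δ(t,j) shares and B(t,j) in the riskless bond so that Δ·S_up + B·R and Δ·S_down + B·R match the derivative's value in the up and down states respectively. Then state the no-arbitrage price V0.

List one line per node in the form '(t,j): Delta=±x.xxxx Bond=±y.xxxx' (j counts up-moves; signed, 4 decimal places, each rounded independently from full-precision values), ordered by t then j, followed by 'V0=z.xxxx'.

Under the risk-neutral measure, an up-move has probability p* = (R−d)/(u−d) = 0.8983 and values discount at R = 1.19.
Terminal values V(2,·): V(2,0)=36.9416, V(2,1)=21.7550, V(2,2)=0.0000
(1,0): S=25.7400. Δ = (V_up−V_dn)/(S_up−S_dn) = (21.7550−36.9416)/(32.1750−16.9884) = -1.0000. V = [p*·21.7550 + (1−p*)·36.9416]/1.19 = 19.5793. B = V − Δ·S = 45.3193.
(1,1): S=48.7500. Δ = (V_up−V_dn)/(S_up−S_dn) = (0.0000−21.7550)/(60.9375−32.1750) = -0.7564. V = [p*·0.0000 + (1−p*)·21.7550]/1.19 = 1.8591. B = V − Δ·S = 38.7320.
(0,0): S=39.0000. Δ = (V_up−V_dn)/(S_up−S_dn) = (1.8591−19.5793)/(48.7500−25.7400) = -0.7701. V = [p*·1.8591 + (1−p*)·19.5793]/1.19 = 3.0766. B = V − Δ·S = 33.1109.
Root portfolio cost Δ·39+B reproduces V0=3.0766.

(0,0): Delta=-0.7701 Bond=33.1109
(1,0): Delta=-1.0000 Bond=45.3193
(1,1): Delta=-0.7564 Bond=38.7320
V0=3.0766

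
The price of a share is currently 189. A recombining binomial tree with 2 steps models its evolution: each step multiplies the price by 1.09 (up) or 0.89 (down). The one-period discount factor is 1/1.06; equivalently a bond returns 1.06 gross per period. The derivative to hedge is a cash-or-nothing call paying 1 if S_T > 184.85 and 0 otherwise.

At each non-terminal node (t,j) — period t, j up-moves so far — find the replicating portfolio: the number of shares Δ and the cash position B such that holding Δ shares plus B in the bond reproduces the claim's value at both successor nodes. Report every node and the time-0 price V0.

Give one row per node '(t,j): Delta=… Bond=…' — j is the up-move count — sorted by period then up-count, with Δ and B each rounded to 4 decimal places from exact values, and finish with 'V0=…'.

(0,0): Delta=0.0212 Bond=-3.3664
(1,0): Delta=0.0000 Bond=0.0000
(1,1): Delta=0.0243 Bond=-4.1981
V0=0.6430

Since d<R<u, set p* = (R−d)/(u−d) = 0.8500; price each node as the discounted p*-expectation of its children.
At expiry t=2: V(2,0)=0.0000, V(2,1)=0.0000, V(2,2)=1.0000
(1,0): S=168.2100. Δ = (V_up−V_dn)/(S_up−S_dn) = (0.0000−0.0000)/(183.3489−149.7069) = 0.0000. V = [p*·0.0000 + (1−p*)·0.0000]/1.06 = 0.0000. B = V − Δ·S = 0.0000.
(1,1): S=206.0100. Δ = (V_up−V_dn)/(S_up−S_dn) = (1.0000−0.0000)/(224.5509−183.3489) = 0.0243. V = [p*·1.0000 + (1−p*)·0.0000]/1.06 = 0.8019. B = V − Δ·S = -4.1981.
(0,0): S=189.0000. Δ = (V_up−V_dn)/(S_up−S_dn) = (0.8019−0.0000)/(206.0100−168.2100) = 0.0212. V = [p*·0.8019 + (1−p*)·0.0000]/1.06 = 0.6430. B = V − Δ·S = -3.3664.
Check: Δ(0,0)·S0 + B(0,0) = 0.6430 = V0.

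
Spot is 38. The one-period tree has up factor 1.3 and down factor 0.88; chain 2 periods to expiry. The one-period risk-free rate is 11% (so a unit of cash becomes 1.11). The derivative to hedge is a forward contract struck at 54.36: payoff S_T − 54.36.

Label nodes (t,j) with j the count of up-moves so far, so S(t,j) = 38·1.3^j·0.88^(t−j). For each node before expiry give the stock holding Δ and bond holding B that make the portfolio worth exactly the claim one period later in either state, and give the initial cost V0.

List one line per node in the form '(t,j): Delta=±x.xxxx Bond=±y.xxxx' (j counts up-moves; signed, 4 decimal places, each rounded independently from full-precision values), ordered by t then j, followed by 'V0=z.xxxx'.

(0,0): Delta=1.0000 Bond=-44.1198
(1,0): Delta=1.0000 Bond=-48.9730
(1,1): Delta=1.0000 Bond=-48.9730
V0=-6.1198

Since d<R<u, set p* = (R−d)/(u−d) = 0.5476; price each node as the discounted p*-expectation of its children.
Terminal values V(2,·): V(2,0)=-24.9328, V(2,1)=-10.8880, V(2,2)=9.8600
(1,0): S=33.4400. Δ = (V_up−V_dn)/(S_up−S_dn) = (-10.8880−-24.9328)/(43.4720−29.4272) = 1.0000. V = [p*·-10.8880 + (1−p*)·-24.9328]/1.11 = -15.5330. B = V − Δ·S = -48.9730.
(1,1): S=49.4000. Δ = (V_up−V_dn)/(S_up−S_dn) = (9.8600−-10.8880)/(64.2200−43.4720) = 1.0000. V = [p*·9.8600 + (1−p*)·-10.8880]/1.11 = 0.4270. B = V − Δ·S = -48.9730.
(0,0): S=38.0000. Δ = (V_up−V_dn)/(S_up−S_dn) = (0.4270−-15.5330)/(49.4000−33.4400) = 1.0000. V = [p*·0.4270 + (1−p*)·-15.5330]/1.11 = -6.1198. B = V − Δ·S = -44.1198.
Each (Δ,B) replicates both successor values, so the strategy is self-financing and V0 is arbitrage-free.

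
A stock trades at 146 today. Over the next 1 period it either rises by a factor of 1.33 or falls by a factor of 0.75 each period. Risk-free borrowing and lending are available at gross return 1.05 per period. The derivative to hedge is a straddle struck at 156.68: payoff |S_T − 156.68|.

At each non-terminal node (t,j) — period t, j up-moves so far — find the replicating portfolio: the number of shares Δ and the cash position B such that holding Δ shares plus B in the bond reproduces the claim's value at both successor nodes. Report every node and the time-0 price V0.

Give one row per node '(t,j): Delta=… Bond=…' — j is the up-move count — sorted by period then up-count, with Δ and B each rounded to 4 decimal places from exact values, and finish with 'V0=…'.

Risk-neutral probability p* = (R−d)/(u−d) = (1.05−0.75)/(1.33−0.75) = 0.5172.
At expiry t=1: V(1,0)=47.1800, V(1,1)=37.5000
  t=0,j=0: stock 146.0000 → up 194.1800 (V=37.5000), down 109.5000 (V=47.1800). Price 40.1649; hedge Δ=-0.1143, bond B=56.8545.
Check: Δ(0,0)·S0 + B(0,0) = 40.1649 = V0.

(0,0): Delta=-0.1143 Bond=56.8545
V0=40.1649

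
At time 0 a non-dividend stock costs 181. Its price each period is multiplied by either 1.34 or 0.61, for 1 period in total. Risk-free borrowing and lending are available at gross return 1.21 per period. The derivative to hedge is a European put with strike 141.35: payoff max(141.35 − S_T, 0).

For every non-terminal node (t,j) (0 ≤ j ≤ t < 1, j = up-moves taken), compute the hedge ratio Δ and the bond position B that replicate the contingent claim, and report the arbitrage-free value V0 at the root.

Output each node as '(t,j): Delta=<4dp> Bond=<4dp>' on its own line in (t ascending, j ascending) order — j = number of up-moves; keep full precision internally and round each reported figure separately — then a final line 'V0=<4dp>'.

(0,0): Delta=-0.2342 Bond=46.9372
V0=4.5536

Under the risk-neutral measure, an up-move has probability p* = (R−d)/(u−d) = 0.8219 and values discount at R = 1.21.
Terminal values V(1,·): V(1,0)=30.9400, V(1,1)=0.0000
Node (0,0) S=181.0000: V=(p*·0.0000+(1−p*)·30.9400)/1.21=4.5536; Δ=(0.0000−30.9400)/(242.5400−110.4100)=-0.2342; B=V−Δ·S=46.9372
Self-financing check: at every node Δ·S+B equals the discounted successor values.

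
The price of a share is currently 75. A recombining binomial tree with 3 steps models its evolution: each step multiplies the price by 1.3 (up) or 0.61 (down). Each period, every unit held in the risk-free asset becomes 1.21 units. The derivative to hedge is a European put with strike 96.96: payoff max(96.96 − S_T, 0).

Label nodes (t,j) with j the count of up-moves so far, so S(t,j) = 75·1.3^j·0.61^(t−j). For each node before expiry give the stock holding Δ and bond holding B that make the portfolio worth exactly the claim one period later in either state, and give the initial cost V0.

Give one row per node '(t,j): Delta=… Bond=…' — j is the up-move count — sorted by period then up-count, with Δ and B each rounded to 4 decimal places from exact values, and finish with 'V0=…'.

(0,0): Delta=-0.3232 Bond=29.1423
(1,0): Delta=-1.0000 Bond=66.2250
(1,1): Delta=-0.2756 Bond=30.6178
(2,0): Delta=-1.0000 Bond=80.1322
(2,1): Delta=-1.0000 Bond=80.1322
(2,2): Delta=-0.2246 Bond=30.5848
V0=4.9010

The replicating-portfolio and risk-neutral prices coincide; use p* = (1.21−0.61)/(1.3−0.61) = 0.8696 for the latter.
At expiry t=3: V(3,0)=79.9364, V(3,1)=60.6802, V(3,2)=19.6425, V(3,3)=0.0000
  t=2,j=0: stock 27.9075 → up 36.2797 (V=60.6802), down 17.0236 (V=79.9364). Price 52.2247; hedge Δ=-1.0000, bond B=80.1322.
  t=2,j=1: stock 59.4750 → up 77.3175 (V=19.6425), down 36.2797 (V=60.6802). Price 20.6572; hedge Δ=-1.0000, bond B=80.1322.
  t=2,j=2: stock 126.7500 → up 164.7750 (V=0.0000), down 77.3175 (V=19.6425). Price 2.1174; hedge Δ=-0.2246, bond B=30.5848.
  t=1,j=0: stock 45.7500 → up 59.4750 (V=20.6572), down 27.9075 (V=52.2247). Price 20.4750; hedge Δ=-1.0000, bond B=66.2250.
  t=1,j=1: stock 97.5000 → up 126.7500 (V=2.1174), down 59.4750 (V=20.6572). Price 3.7485; hedge Δ=-0.2756, bond B=30.6178.
  t=0,j=0: stock 75.0000 → up 97.5000 (V=3.7485), down 45.7500 (V=20.4750). Price 4.9010; hedge Δ=-0.3232, bond B=29.1423.
Check: Δ(0,0)·S0 + B(0,0) = 4.9010 = V0.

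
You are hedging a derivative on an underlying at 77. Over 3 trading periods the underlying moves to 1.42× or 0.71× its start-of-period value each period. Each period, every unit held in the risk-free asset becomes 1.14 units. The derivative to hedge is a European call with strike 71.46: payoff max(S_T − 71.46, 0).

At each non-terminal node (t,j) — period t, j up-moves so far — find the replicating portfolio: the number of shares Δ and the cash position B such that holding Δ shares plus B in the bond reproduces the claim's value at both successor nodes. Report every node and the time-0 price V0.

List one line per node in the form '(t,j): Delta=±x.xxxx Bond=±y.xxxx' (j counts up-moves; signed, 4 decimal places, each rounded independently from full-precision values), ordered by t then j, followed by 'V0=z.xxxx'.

Under the risk-neutral measure, an up-move has probability p* = (R−d)/(u−d) = 0.6056 and values discount at R = 1.14.
Terminal values V(3,·): V(3,0)=0.0000, V(3,1)=0.0000, V(3,2)=38.7766, V(3,3)=149.0132
Node (2,0) S=38.8157: V=(p*·0.0000+(1−p*)·0.0000)/1.14=0.0000; Δ=(0.0000−0.0000)/(55.1183−27.5591)=0.0000; B=V−Δ·S=0.0000
Node (2,1) S=77.6314: V=(p*·38.7766+(1−p*)·0.0000)/1.14=20.6004; Δ=(38.7766−0.0000)/(110.2366−55.1183)=0.7035; B=V−Δ·S=-34.0146
Node (2,2) S=155.2628: V=(p*·149.0132+(1−p*)·38.7766)/1.14=92.5786; Δ=(149.0132−38.7766)/(220.4732−110.2366)=1.0000; B=V−Δ·S=-62.6842
Node (1,0) S=54.6700: V=(p*·20.6004+(1−p*)·0.0000)/1.14=10.9441; Δ=(20.6004−0.0000)/(77.6314−38.8157)=0.5307; B=V−Δ·S=-18.0705
Node (1,1) S=109.3400: V=(p*·92.5786+(1−p*)·20.6004)/1.14=56.3095; Δ=(92.5786−20.6004)/(155.2628−77.6314)=0.9272; B=V−Δ·S=-45.0683
Node (0,0) S=77.0000: V=(p*·56.3095+(1−p*)·10.9441)/1.14=33.7008; Δ=(56.3095−10.9441)/(109.3400−54.6700)=0.8298; B=V−Δ·S=-30.1941
Root portfolio cost Δ·77+B reproduces V0=33.7008.

(0,0): Delta=0.8298 Bond=-30.1941
(1,0): Delta=0.5307 Bond=-18.0705
(1,1): Delta=0.9272 Bond=-45.0683
(2,0): Delta=0.0000 Bond=0.0000
(2,1): Delta=0.7035 Bond=-34.0146
(2,2): Delta=1.0000 Bond=-62.6842
V0=33.7008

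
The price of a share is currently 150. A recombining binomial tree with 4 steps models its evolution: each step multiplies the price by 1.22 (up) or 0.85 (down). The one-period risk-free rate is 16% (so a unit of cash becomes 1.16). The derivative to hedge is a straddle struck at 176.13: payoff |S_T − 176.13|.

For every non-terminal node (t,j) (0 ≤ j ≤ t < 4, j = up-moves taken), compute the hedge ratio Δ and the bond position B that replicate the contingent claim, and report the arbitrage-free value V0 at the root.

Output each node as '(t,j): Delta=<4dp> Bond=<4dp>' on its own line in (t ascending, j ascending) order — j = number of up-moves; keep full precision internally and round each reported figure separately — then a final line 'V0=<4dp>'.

(0,0): Delta=0.8051 Bond=-65.1475
(1,0): Delta=0.2251 Bond=-1.6145
(1,1): Delta=0.8833 Bond=-89.8853
(2,0): Delta=-1.0000 Bond=130.8933
(2,1): Delta=0.3903 Bond=-27.5696
(2,2): Delta=0.9498 Bond=-119.1116
(3,0): Delta=-1.0000 Bond=151.8362
(3,1): Delta=-1.0000 Bond=151.8362
(3,2): Delta=0.5777 Bond=-67.5581
(3,3): Delta=1.0000 Bond=-151.8362
V0=55.6196

Under the risk-neutral measure, an up-move has probability p* = (R−d)/(u−d) = 0.8378 and values discount at R = 1.16.
At expiry t=4: V(4,0)=97.8291, V(4,1)=63.7451, V(4,2)=14.8247, V(4,3)=55.3906, V(4,4)=156.1702
(3,0): S=92.1187. Δ = (V_up−V_dn)/(S_up−S_dn) = (63.7451−97.8291)/(112.3849−78.3009) = -1.0000. V = [p*·63.7451 + (1−p*)·97.8291]/1.16 = 59.7175. B = V − Δ·S = 151.8362.
(3,1): S=132.2175. Δ = (V_up−V_dn)/(S_up−S_dn) = (14.8247−63.7451)/(161.3053−112.3849) = -1.0000. V = [p*·14.8247 + (1−p*)·63.7451]/1.16 = 19.6187. B = V − Δ·S = 151.8362.
(3,2): S=189.7710. Δ = (V_up−V_dn)/(S_up−S_dn) = (55.3906−14.8247)/(231.5206−161.3053) = 0.5777. V = [p*·55.3906 + (1−p*)·14.8247]/1.16 = 42.0796. B = V − Δ·S = -67.5581.
(3,3): S=272.3772. Δ = (V_up−V_dn)/(S_up−S_dn) = (156.1702−55.3906)/(332.3002−231.5206) = 1.0000. V = [p*·156.1702 + (1−p*)·55.3906]/1.16 = 120.5410. B = V − Δ·S = -151.8362.
(2,0): S=108.3750. Δ = (V_up−V_dn)/(S_up−S_dn) = (19.6187−59.7175)/(132.2175−92.1187) = -1.0000. V = [p*·19.6187 + (1−p*)·59.7175]/1.16 = 22.5183. B = V − Δ·S = 130.8933.
(2,1): S=155.5500. Δ = (V_up−V_dn)/(S_up−S_dn) = (42.0796−19.6187)/(189.7710−132.2175) = 0.3903. V = [p*·42.0796 + (1−p*)·19.6187]/1.16 = 33.1356. B = V − Δ·S = -27.5696.
(2,2): S=223.2600. Δ = (V_up−V_dn)/(S_up−S_dn) = (120.5410−42.0796)/(272.3772−189.7710) = 0.9498. V = [p*·120.5410 + (1−p*)·42.0796]/1.16 = 92.9461. B = V − Δ·S = -119.1116.
(1,0): S=127.5000. Δ = (V_up−V_dn)/(S_up−S_dn) = (33.1356−22.5183)/(155.5500−108.3750) = 0.2251. V = [p*·33.1356 + (1−p*)·22.5183]/1.16 = 27.0809. B = V − Δ·S = -1.6145.
(1,1): S=183.0000. Δ = (V_up−V_dn)/(S_up−S_dn) = (92.9461−33.1356)/(223.2600−155.5500) = 0.8833. V = [p*·92.9461 + (1−p*)·33.1356]/1.16 = 71.7648. B = V − Δ·S = -89.8853.
(0,0): S=150.0000. Δ = (V_up−V_dn)/(S_up−S_dn) = (71.7648−27.0809)/(183.0000−127.5000) = 0.8051. V = [p*·71.7648 + (1−p*)·27.0809]/1.16 = 55.6196. B = V − Δ·S = -65.1475.
Self-financing check: at every node Δ·S+B equals the discounted successor values.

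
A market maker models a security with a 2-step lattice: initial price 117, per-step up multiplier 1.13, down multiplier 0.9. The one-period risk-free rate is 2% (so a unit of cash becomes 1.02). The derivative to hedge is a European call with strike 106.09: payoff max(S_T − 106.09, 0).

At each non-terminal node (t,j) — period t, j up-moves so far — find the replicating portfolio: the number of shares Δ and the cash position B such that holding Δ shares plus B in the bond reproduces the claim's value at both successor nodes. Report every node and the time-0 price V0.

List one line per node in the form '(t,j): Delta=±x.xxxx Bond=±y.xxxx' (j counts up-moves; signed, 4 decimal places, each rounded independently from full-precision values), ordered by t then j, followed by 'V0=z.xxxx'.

Risk-neutral probability p* = (R−d)/(u−d) = (1.02−0.9)/(1.13−0.9) = 0.5217.
Payoff layer (t=2): V(2,0)=0.0000, V(2,1)=12.8990, V(2,2)=43.3073
Node (1,0) S=105.3000: V=(p*·12.8990+(1−p*)·0.0000)/1.02=6.5980; Δ=(12.8990−0.0000)/(118.9890−94.7700)=0.5326; B=V−Δ·S=-49.4847
Node (1,1) S=132.2100: V=(p*·43.3073+(1−p*)·12.8990)/1.02=28.2002; Δ=(43.3073−12.8990)/(149.3973−118.9890)=1.0000; B=V−Δ·S=-104.0098
Node (0,0) S=117.0000: V=(p*·28.2002+(1−p*)·6.5980)/1.02=17.5183; Δ=(28.2002−6.5980)/(132.2100−105.3000)=0.8028; B=V−Δ·S=-76.4045
Each (Δ,B) replicates both successor values, so the strategy is self-financing and V0 is arbitrage-free.

(0,0): Delta=0.8028 Bond=-76.4045
(1,0): Delta=0.5326 Bond=-49.4847
(1,1): Delta=1.0000 Bond=-104.0098
V0=17.5183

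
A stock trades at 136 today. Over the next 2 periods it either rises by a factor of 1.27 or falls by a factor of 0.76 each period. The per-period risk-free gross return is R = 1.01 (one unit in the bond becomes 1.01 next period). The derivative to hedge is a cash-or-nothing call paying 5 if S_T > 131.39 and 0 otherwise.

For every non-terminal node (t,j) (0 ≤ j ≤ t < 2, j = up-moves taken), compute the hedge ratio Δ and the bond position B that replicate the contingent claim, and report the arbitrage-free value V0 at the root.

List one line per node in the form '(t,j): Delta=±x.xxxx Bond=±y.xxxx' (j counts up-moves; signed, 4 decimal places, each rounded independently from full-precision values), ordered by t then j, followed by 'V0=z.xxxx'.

(0,0): Delta=0.0350 Bond=-3.5805
(1,0): Delta=0.0000 Bond=0.0000
(1,1): Delta=0.0568 Bond=-7.3772
V0=1.1778

Since d<R<u, set p* = (R−d)/(u−d) = 0.4902; price each node as the discounted p*-expectation of its children.
Payoff layer (t=2): V(2,0)=0.0000, V(2,1)=0.0000, V(2,2)=5.0000
(1,0): S=103.3600. Δ = (V_up−V_dn)/(S_up−S_dn) = (0.0000−0.0000)/(131.2672−78.5536) = 0.0000. V = [p*·0.0000 + (1−p*)·0.0000]/1.01 = 0.0000. B = V − Δ·S = 0.0000.
(1,1): S=172.7200. Δ = (V_up−V_dn)/(S_up−S_dn) = (5.0000−0.0000)/(219.3544−131.2672) = 0.0568. V = [p*·5.0000 + (1−p*)·0.0000]/1.01 = 2.4267. B = V − Δ·S = -7.3772.
(0,0): S=136.0000. Δ = (V_up−V_dn)/(S_up−S_dn) = (2.4267−0.0000)/(172.7200−103.3600) = 0.0350. V = [p*·2.4267 + (1−p*)·0.0000]/1.01 = 1.1778. B = V − Δ·S = -3.5805.
The time-0 hedge costs 1.1778, which is the no-arbitrage price.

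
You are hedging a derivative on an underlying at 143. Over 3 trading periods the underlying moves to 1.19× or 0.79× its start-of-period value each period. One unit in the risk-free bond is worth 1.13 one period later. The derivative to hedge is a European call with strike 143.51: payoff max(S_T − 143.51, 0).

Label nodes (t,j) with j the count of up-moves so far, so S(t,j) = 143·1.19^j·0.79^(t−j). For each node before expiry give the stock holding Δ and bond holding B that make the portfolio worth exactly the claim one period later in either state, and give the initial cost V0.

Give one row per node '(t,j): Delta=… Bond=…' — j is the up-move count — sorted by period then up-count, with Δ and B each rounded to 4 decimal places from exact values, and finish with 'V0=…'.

(0,0): Delta=0.8588 Bond=-77.6071
(1,0): Delta=0.2741 Bond=-21.6490
(1,1): Delta=0.9272 Bond=-99.3514
(2,0): Delta=0.0000 Bond=0.0000
(2,1): Delta=0.3062 Bond=-28.7805
(2,2): Delta=1.0000 Bond=-127.0000
V0=45.1946

Under the risk-neutral measure, an up-move has probability p* = (R−d)/(u−d) = 0.8500 and values discount at R = 1.13.
At expiry t=3: V(3,0)=0.0000, V(3,1)=0.0000, V(3,2)=16.4668, V(3,3)=97.4677
Node (2,0) S=89.2463: V=(p*·0.0000+(1−p*)·0.0000)/1.13=0.0000; Δ=(0.0000−0.0000)/(106.2031−70.5046)=0.0000; B=V−Δ·S=0.0000
Node (2,1) S=134.4343: V=(p*·16.4668+(1−p*)·0.0000)/1.13=12.3865; Δ=(16.4668−0.0000)/(159.9768−106.2031)=0.3062; B=V−Δ·S=-28.7805
Node (2,2) S=202.5023: V=(p*·97.4677+(1−p*)·16.4668)/1.13=75.5023; Δ=(97.4677−16.4668)/(240.9777−159.9768)=1.0000; B=V−Δ·S=-127.0000
Node (1,0) S=112.9700: V=(p*·12.3865+(1−p*)·0.0000)/1.13=9.3173; Δ=(12.3865−0.0000)/(134.4343−89.2463)=0.2741; B=V−Δ·S=-21.6490
Node (1,1) S=170.1700: V=(p*·75.5023+(1−p*)·12.3865)/1.13=58.4380; Δ=(75.5023−12.3865)/(202.5023−134.4343)=0.9272; B=V−Δ·S=-99.3514
Node (0,0) S=143.0000: V=(p*·58.4380+(1−p*)·9.3173)/1.13=45.1946; Δ=(58.4380−9.3173)/(170.1700−112.9700)=0.8588; B=V−Δ·S=-77.6071
Self-financing check: at every node Δ·S+B equals the discounted successor values.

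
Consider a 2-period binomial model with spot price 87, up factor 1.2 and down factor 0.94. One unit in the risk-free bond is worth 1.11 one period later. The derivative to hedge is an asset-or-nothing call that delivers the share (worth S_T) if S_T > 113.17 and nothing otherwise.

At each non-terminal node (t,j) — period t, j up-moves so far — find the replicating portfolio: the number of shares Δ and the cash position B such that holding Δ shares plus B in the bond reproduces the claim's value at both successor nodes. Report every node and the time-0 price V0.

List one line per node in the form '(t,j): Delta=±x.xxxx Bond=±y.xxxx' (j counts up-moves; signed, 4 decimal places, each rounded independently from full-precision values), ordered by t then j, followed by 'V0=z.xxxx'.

Since d<R<u, set p* = (R−d)/(u−d) = 0.6538; price each node as the discounted p*-expectation of its children.
Terminal values V(2,·): V(2,0)=0.0000, V(2,1)=0.0000, V(2,2)=125.2800
  t=1,j=0: stock 81.7800 → up 98.1360 (V=0.0000), down 76.8732 (V=0.0000). Price 0.0000; hedge Δ=0.0000, bond B=0.0000.
  t=1,j=1: stock 104.4000 → up 125.2800 (V=125.2800), down 98.1360 (V=0.0000). Price 73.7963; hedge Δ=4.6154, bond B=-408.0499.
  t=0,j=0: stock 87.0000 → up 104.4000 (V=73.7963), down 81.7800 (V=0.0000). Price 43.4697; hedge Δ=3.2624, bond B=-240.3620.
Each (Δ,B) replicates both successor values, so the strategy is self-financing and V0 is arbitrage-free.

(0,0): Delta=3.2624 Bond=-240.3620
(1,0): Delta=0.0000 Bond=0.0000
(1,1): Delta=4.6154 Bond=-408.0499
V0=43.4697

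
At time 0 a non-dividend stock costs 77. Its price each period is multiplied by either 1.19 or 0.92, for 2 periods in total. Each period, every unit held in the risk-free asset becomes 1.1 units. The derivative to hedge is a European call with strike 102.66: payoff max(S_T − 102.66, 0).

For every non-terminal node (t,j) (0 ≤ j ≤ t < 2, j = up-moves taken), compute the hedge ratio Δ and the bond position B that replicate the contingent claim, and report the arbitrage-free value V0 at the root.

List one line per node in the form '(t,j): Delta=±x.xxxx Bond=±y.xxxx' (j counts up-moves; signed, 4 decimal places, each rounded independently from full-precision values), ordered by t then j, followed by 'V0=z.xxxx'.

Risk-neutral probability p* = (R−d)/(u−d) = (1.1−0.92)/(1.19−0.92) = 0.6667.
At expiry t=2: V(2,0)=0.0000, V(2,1)=0.0000, V(2,2)=6.3797
Node (1,0) S=70.8400: V=(p*·0.0000+(1−p*)·0.0000)/1.1=0.0000; Δ=(0.0000−0.0000)/(84.2996−65.1728)=0.0000; B=V−Δ·S=0.0000
Node (1,1) S=91.6300: V=(p*·6.3797+(1−p*)·0.0000)/1.1=3.8665; Δ=(6.3797−0.0000)/(109.0397−84.2996)=0.2579; B=V−Δ·S=-19.7620
Node (0,0) S=77.0000: V=(p*·3.8665+(1−p*)·0.0000)/1.1=2.3433; Δ=(3.8665−0.0000)/(91.6300−70.8400)=0.1860; B=V−Δ·S=-11.9770
Root portfolio cost Δ·77+B reproduces V0=2.3433.

(0,0): Delta=0.1860 Bond=-11.9770
(1,0): Delta=0.0000 Bond=0.0000
(1,1): Delta=0.2579 Bond=-19.7620
V0=2.3433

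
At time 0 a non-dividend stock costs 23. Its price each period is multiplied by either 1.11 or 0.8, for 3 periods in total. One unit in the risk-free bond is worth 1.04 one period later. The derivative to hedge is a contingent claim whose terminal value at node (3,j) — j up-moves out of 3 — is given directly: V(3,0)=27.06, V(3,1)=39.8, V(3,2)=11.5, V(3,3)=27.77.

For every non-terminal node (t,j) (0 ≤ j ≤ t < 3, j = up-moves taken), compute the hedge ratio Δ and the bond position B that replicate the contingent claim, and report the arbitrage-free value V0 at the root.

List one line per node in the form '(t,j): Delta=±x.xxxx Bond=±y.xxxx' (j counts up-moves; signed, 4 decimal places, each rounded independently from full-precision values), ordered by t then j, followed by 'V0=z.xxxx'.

No-arbitrage ⇒ martingale measure with p* = (R−d)/(u−d) = 0.7742.
Payoff layer (t=3): V(3,0)=27.0600, V(3,1)=39.8000, V(3,2)=11.5000, V(3,3)=27.7700
(2,0): S=14.7200. Δ = (V_up−V_dn)/(S_up−S_dn) = (39.8000−27.0600)/(16.3392−11.7760) = 2.7919. V = [p*·39.8000 + (1−p*)·27.0600]/1.04 = 35.5031. B = V − Δ·S = -5.5937.
(2,1): S=20.4240. Δ = (V_up−V_dn)/(S_up−S_dn) = (11.5000−39.8000)/(22.6706−16.3392) = -4.4698. V = [p*·11.5000 + (1−p*)·39.8000]/1.04 = 17.2022. B = V − Δ·S = 108.4926.
(2,2): S=28.3383. Δ = (V_up−V_dn)/(S_up−S_dn) = (27.7700−11.5000)/(31.4555−22.6706) = 1.8520. V = [p*·27.7700 + (1−p*)·11.5000]/1.04 = 23.1694. B = V − Δ·S = -29.3145.
(1,0): S=18.4000. Δ = (V_up−V_dn)/(S_up−S_dn) = (17.2022−35.5031)/(20.4240−14.7200) = -3.2084. V = [p*·17.2022 + (1−p*)·35.5031]/1.04 = 20.5141. B = V − Δ·S = 79.5492.
(1,1): S=25.5300. Δ = (V_up−V_dn)/(S_up−S_dn) = (23.1694−17.2022)/(28.3383−20.4240) = 0.7540. V = [p*·23.1694 + (1−p*)·17.2022]/1.04 = 20.9826. B = V − Δ·S = 1.7339.
(0,0): S=23.0000. Δ = (V_up−V_dn)/(S_up−S_dn) = (20.9826−20.5141)/(25.5300−18.4000) = 0.0657. V = [p*·20.9826 + (1−p*)·20.5141]/1.04 = 20.0739. B = V − Δ·S = 18.5626.
Check: Δ(0,0)·S0 + B(0,0) = 20.0739 = V0.

(0,0): Delta=0.0657 Bond=18.5626
(1,0): Delta=-3.2084 Bond=79.5492
(1,1): Delta=0.7540 Bond=1.7339
(2,0): Delta=2.7919 Bond=-5.5937
(2,1): Delta=-4.4698 Bond=108.4926
(2,2): Delta=1.8520 Bond=-29.3145
V0=20.0739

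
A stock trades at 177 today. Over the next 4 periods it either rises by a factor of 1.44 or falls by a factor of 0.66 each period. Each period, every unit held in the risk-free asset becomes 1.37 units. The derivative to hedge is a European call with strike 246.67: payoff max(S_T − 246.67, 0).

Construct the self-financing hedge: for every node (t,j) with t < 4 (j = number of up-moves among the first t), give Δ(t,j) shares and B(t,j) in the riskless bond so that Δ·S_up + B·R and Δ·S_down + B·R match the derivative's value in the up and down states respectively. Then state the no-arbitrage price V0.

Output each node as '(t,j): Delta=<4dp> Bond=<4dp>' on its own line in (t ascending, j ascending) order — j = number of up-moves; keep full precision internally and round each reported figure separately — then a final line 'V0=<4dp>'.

(0,0): Delta=0.9400 Bond=-58.2847
(1,0): Delta=0.4949 Bond=-27.8525
(1,1): Delta=0.9601 Bond=-84.9765
(2,0): Delta=0.0000 Bond=0.0000
(2,1): Delta=0.5173 Bond=-41.9200
(2,2): Delta=0.9801 Bond=-123.7626
(3,0): Delta=0.0000 Bond=0.0000
(3,1): Delta=0.0000 Bond=0.0000
(3,2): Delta=0.5406 Bond=-63.0926
(3,3): Delta=1.0000 Bond=-180.0511
V0=108.0980

Risk-neutral probability p* = (R−d)/(u−d) = (1.37−0.66)/(1.44−0.66) = 0.9103.
At expiry t=4: V(4,0)=0.0000, V(4,1)=0.0000, V(4,2)=0.0000, V(4,3)=102.1527, V(4,4)=514.3976
  t=3,j=0: stock 50.8868 → up 73.2770 (V=0.0000), down 33.5853 (V=0.0000). Price 0.0000; hedge Δ=0.0000, bond B=0.0000.
  t=3,j=1: stock 111.0257 → up 159.8770 (V=0.0000), down 73.2770 (V=0.0000). Price 0.0000; hedge Δ=0.0000, bond B=0.0000.
  t=3,j=2: stock 242.2380 → up 348.8227 (V=102.1527), down 159.8770 (V=0.0000). Price 67.8723; hedge Δ=0.5406, bond B=-63.0926.
  t=3,j=3: stock 528.5192 → up 761.0676 (V=514.3976), down 348.8227 (V=102.1527). Price 348.4681; hedge Δ=1.0000, bond B=-180.0511.
  t=2,j=0: stock 77.1012 → up 111.0257 (V=0.0000), down 50.8868 (V=0.0000). Price 0.0000; hedge Δ=0.0000, bond B=0.0000.
  t=2,j=1: stock 168.2208 → up 242.2380 (V=67.8723), down 111.0257 (V=0.0000). Price 45.0958; hedge Δ=0.5173, bond B=-41.9200.
  t=2,j=2: stock 367.0272 → up 528.5192 (V=348.4681), down 242.2380 (V=67.8723). Price 235.9755; hedge Δ=0.9801, bond B=-123.7626.
  t=1,j=0: stock 116.8200 → up 168.2208 (V=45.0958), down 77.1012 (V=0.0000). Price 29.9626; hedge Δ=0.4949, bond B=-27.8525.
  t=1,j=1: stock 254.8800 → up 367.0272 (V=235.9755), down 168.2208 (V=45.0958). Price 159.7411; hedge Δ=0.9601, bond B=-84.9765.
  t=0,j=0: stock 177.0000 → up 254.8800 (V=159.7411), down 116.8200 (V=29.9626). Price 108.0980; hedge Δ=0.9400, bond B=-58.2847.
The time-0 hedge costs 108.0980, which is the no-arbitrage price.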